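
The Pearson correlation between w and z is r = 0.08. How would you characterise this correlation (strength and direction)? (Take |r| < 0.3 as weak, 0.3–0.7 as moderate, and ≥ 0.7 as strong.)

r = 0.08 > 0 so the relationship is positive.
|r| = 0.08, which falls in the weak range.

weak positive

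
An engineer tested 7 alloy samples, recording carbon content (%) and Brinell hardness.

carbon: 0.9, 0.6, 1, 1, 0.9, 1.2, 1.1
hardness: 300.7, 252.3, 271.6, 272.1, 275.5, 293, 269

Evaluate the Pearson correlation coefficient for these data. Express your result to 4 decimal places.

0.5382

n = 7, Σx = 6.7, Σy = 1934.2, Σx² = 6.63, Σy² = 535991, Σxy = 1861.16
nΣxy − ΣxΣy = 13028.12 − 12959.14 = 68.98
nΣx² − (Σx)² = 46.41 − 44.89 = 1.52; nΣy² − (Σy)² = 3751937 − 3741129.64 = 10807.36
r = 68.98 / √(1.52 × 10807.36) = 68.98 / 128.1686 ≈ 0.5382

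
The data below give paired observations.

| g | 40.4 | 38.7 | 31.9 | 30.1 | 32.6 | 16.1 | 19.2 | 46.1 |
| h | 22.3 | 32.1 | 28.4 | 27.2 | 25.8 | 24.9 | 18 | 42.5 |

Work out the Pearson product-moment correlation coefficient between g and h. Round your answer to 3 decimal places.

n = 8, Σg = 255.1, Σh = 221.2, Σg² = 8869.29, Σh² = 6490, Σgh = 7414.69
nΣgh − ΣgΣh = 59317.52 − 56428.12 = 2889.4
nΣg² − (Σg)² = 70954.32 − 65076.01 = 5878.31; nΣh² − (Σh)² = 51920 − 48929.44 = 2990.56
r = 2889.4 / √(5878.31 × 2990.56) = 2889.4 / 4192.7841 ≈ 0.689

0.689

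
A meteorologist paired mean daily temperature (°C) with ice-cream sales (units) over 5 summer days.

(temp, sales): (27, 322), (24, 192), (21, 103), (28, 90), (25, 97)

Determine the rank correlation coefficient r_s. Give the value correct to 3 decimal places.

-0.300

Rank temp: 4, 2, 1, 5, 3
Rank sales: 5, 4, 3, 1, 2
d = rank(temp) − rank(sales): -1, -2, -2, 4, 1; Σd² = 26
ρ = 1 − 6Σd² / [n(n²−1)] = 1 − 6×26 / (5×24) = 1 − 156/120 ≈ -0.300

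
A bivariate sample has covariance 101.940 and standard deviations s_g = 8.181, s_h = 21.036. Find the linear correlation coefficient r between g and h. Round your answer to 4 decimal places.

0.5923

r = Cov(g,h) / (s_g · s_h) = 101.940 / (8.181 × 21.036)
  = 101.940 / 172.0955 ≈ 0.5923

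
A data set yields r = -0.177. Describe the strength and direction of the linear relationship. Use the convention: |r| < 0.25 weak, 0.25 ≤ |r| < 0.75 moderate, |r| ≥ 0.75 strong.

r = -0.177 < 0 so the relationship is negative.
|r| = 0.177, which falls in the weak range.

weak negative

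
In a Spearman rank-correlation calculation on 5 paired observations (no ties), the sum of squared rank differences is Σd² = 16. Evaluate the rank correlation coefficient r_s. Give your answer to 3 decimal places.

0.200

ρ = 1 − 6Σd² / [n(n²−1)] = 1 − 6×16 / (5×24)
  = 1 − 96/120 = 1 − 0.8000 ≈ 0.200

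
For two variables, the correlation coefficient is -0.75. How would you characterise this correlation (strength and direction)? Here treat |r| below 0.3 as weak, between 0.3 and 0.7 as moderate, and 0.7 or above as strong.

r = -0.75 < 0 so the relationship is negative.
|r| = 0.75, which falls in the strong range.

strong negative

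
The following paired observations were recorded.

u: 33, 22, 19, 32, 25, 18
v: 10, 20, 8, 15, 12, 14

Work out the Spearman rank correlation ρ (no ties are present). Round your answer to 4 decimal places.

-0.0286

Rank u: 6, 3, 2, 5, 4, 1
Rank v: 2, 6, 1, 5, 3, 4
d = rank(u) − rank(v): 4, -3, 1, 0, 1, -3; Σd² = 36
ρ = 1 − 6Σd² / [n(n²−1)] = 1 − 6×36 / (6×35) = 1 − 216/210 ≈ -0.0286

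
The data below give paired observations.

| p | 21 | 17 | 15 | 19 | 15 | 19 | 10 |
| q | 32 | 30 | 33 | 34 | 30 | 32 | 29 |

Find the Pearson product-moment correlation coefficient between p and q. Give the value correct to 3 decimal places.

n = 7, Σp = 116, Σq = 220, Σp² = 2002, Σq² = 6934, Σpq = 3671
nΣpq − ΣpΣq = 25697 − 25520 = 177
nΣp² − (Σp)² = 14014 − 13456 = 558; nΣq² − (Σq)² = 48538 − 48400 = 138
r = 177 / √(558 × 138) = 177 / 277.4959 ≈ 0.638

0.638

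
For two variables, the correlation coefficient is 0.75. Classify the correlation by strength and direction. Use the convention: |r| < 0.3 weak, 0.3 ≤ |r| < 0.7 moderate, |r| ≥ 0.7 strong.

r = 0.75 > 0 so the relationship is positive.
|r| = 0.75, which falls in the strong range.

strong positive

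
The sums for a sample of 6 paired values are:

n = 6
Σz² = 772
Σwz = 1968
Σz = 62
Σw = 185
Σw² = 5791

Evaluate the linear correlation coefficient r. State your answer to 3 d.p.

r = (nΣwz − ΣwΣz) / √[(nΣw² − (Σw)²)(nΣz² − (Σz)²)]
Numerator: 6×1968 − 185×62 = 338
Denominator: √[(34746 − 34225)(4632 − 3844)] = √[521 × 788] = 640.7402
r = 338 / 640.7402 ≈ 0.528

0.528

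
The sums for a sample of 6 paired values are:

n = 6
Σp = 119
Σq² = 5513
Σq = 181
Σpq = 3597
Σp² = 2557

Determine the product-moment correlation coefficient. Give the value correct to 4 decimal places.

r = (nΣpq − ΣpΣq) / √[(nΣp² − (Σp)²)(nΣq² − (Σq)²)]
Numerator: 6×3597 − 119×181 = 43
Denominator: √[(15342 − 14161)(33078 − 32761)] = √[1181 × 317] = 611.8635
r = 43 / 611.8635 ≈ 0.0703

0.0703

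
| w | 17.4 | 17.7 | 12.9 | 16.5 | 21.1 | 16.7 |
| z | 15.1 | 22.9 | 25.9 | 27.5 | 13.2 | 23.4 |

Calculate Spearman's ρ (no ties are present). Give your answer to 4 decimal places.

Rank w: 4, 5, 1, 2, 6, 3
Rank z: 2, 3, 5, 6, 1, 4
d = rank(w) − rank(z): 2, 2, -4, -4, 5, -1; Σd² = 66
ρ = 1 − 6Σd² / [n(n²−1)] = 1 − 6×66 / (6×35) = 1 − 396/210 ≈ -0.8857

-0.8857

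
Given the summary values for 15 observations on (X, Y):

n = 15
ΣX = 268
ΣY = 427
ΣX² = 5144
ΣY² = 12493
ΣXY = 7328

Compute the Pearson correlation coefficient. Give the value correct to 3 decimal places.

-0.869

r = (nΣXY − ΣXΣY) / √[(nΣX² − (ΣX)²)(nΣY² − (ΣY)²)]
Numerator: 15×7328 − 268×427 = -4516
Denominator: √[(77160 − 71824)(187395 − 182329)] = √[5336 × 5066] = 5199.2476
r = -4516 / 5199.2476 ≈ -0.869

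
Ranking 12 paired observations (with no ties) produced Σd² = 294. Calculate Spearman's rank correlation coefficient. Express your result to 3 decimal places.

-0.028

ρ = 1 − 6Σd² / [n(n²−1)] = 1 − 6×294 / (12×143)
  = 1 − 1764/1716 = 1 − 1.0280 ≈ -0.028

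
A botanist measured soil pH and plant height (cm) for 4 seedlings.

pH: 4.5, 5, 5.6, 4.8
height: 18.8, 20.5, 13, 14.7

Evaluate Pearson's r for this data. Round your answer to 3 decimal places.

n = 4, Σx = 19.9, Σy = 67, Σx² = 99.65, Σy² = 1158.78, Σxy = 330.46
nΣxy − ΣxΣy = 1321.84 − 1333.3 = -11.46
nΣx² − (Σx)² = 398.6 − 396.01 = 2.59; nΣy² − (Σy)² = 4635.12 − 4489 = 146.12
r = -11.46 / √(2.59 × 146.12) = -11.46 / 19.4538 ≈ -0.589

-0.589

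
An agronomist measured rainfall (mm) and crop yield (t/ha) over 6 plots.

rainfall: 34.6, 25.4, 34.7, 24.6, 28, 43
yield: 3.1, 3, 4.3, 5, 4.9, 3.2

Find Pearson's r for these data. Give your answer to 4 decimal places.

n = 6, Σx = 190.3, Σy = 23.5, Σx² = 6284.57, Σy² = 96.35, Σxy = 730.47
nΣxy − ΣxΣy = 4382.82 − 4472.05 = -89.23
nΣx² − (Σx)² = 37707.42 − 36214.09 = 1493.33; nΣy² − (Σy)² = 578.1 − 552.25 = 25.85
r = -89.23 / √(1493.33 × 25.85) = -89.23 / 196.4754 ≈ -0.4542

-0.4542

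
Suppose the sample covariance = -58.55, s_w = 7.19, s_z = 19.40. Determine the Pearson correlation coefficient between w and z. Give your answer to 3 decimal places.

r = Cov(w,z) / (s_w · s_z) = -58.55 / (7.19 × 19.40)
  = -58.55 / 139.4860 ≈ -0.420

-0.420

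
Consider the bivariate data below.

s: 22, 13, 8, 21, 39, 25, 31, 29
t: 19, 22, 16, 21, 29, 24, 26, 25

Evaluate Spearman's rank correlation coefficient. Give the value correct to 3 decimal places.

Rank s: 4, 2, 1, 3, 8, 5, 7, 6
Rank t: 2, 4, 1, 3, 8, 5, 7, 6
d = rank(s) − rank(t): 2, -2, 0, 0, 0, 0, 0, 0; Σd² = 8
ρ = 1 − 6Σd² / [n(n²−1)] = 1 − 6×8 / (8×63) = 1 − 48/504 ≈ 0.905

0.905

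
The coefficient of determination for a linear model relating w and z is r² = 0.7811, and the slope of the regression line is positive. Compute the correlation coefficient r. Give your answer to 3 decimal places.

|r| = √0.7811 = 0.884
The association is positive, so r = 0.884.

0.884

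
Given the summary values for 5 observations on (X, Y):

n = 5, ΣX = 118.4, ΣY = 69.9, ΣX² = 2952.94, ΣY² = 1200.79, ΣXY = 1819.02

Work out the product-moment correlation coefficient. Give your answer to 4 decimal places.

r = (nΣXY − ΣXΣY) / √[(nΣX² − (ΣX)²)(nΣY² − (ΣY)²)]
Numerator: 5×1819.02 − 118.4×69.9 = 818.94
Denominator: √[(14764.7 − 14018.56)(6003.95 − 4886.01)] = √[746.14 × 1117.94] = 913.3125
r = 818.94 / 913.3125 ≈ 0.8967

0.8967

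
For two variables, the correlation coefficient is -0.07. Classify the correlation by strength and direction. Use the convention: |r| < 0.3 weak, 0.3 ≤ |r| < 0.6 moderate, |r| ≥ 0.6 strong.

weak negative

r = -0.07 < 0 so the relationship is negative.
|r| = 0.07, which falls in the weak range.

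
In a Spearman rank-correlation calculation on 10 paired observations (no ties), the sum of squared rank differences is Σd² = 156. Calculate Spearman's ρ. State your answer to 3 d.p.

ρ = 1 − 6Σd² / [n(n²−1)] = 1 − 6×156 / (10×99)
  = 1 − 936/990 = 1 − 0.9455 ≈ 0.055

0.055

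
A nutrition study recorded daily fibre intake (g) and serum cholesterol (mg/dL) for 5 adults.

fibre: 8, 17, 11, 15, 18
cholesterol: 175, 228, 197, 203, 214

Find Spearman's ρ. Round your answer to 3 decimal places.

0.900

Rank fibre: 1, 4, 2, 3, 5
Rank cholesterol: 1, 5, 2, 3, 4
d = rank(fibre) − rank(cholesterol): 0, -1, 0, 0, 1; Σd² = 2
ρ = 1 − 6Σd² / [n(n²−1)] = 1 − 6×2 / (5×24) = 1 − 12/120 ≈ 0.900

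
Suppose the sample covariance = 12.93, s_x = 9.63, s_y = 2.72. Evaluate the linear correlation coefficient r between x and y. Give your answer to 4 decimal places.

r = Cov(x,y) / (s_x · s_y) = 12.93 / (9.63 × 2.72)
  = 12.93 / 26.1936 ≈ 0.4936

0.4936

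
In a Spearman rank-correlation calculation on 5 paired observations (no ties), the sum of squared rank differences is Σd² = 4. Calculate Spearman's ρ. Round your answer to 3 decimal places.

ρ = 1 − 6Σd² / [n(n²−1)] = 1 − 6×4 / (5×24)
  = 1 − 24/120 = 1 − 0.2000 ≈ 0.800

0.800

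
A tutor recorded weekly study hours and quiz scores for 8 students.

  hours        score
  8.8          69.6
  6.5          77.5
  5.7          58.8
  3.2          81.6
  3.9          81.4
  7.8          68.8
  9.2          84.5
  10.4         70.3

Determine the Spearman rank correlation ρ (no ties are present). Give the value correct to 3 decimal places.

-0.095

Rank hours: 6, 4, 3, 1, 2, 5, 7, 8
Rank score: 3, 5, 1, 7, 6, 2, 8, 4
d = rank(hours) − rank(score): 3, -1, 2, -6, -4, 3, -1, 4; Σd² = 92
ρ = 1 − 6Σd² / [n(n²−1)] = 1 − 6×92 / (8×63) = 1 − 552/504 ≈ -0.095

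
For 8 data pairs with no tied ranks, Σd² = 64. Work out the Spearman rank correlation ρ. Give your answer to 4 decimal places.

ρ = 1 − 6Σd² / [n(n²−1)] = 1 − 6×64 / (8×63)
  = 1 − 384/504 = 1 − 0.76190 ≈ 0.2381

0.2381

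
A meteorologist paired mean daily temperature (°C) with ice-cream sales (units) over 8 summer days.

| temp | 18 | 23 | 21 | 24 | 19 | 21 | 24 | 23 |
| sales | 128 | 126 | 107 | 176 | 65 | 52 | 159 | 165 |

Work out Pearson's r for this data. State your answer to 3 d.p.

0.639

n = 8, Σx = 173, Σy = 978, Σx² = 3777, Σy² = 134120, Σxy = 21611
nΣxy − ΣxΣy = 172888 − 169194 = 3694
nΣx² − (Σx)² = 30216 − 29929 = 287; nΣy² − (Σy)² = 1072960 − 956484 = 116476
r = 3694 / √(287 × 116476) = 3694 / 5781.7482 ≈ 0.639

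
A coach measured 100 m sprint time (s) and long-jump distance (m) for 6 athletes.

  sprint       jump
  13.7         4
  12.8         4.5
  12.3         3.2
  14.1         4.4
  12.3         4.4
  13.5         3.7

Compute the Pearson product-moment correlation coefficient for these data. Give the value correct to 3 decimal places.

n = 6, Σx = 78.7, Σy = 24.2, Σx² = 1035.17, Σy² = 98.9, Σxy = 317.87
nΣxy − ΣxΣy = 1907.22 − 1904.54 = 2.68
nΣx² − (Σx)² = 6211.02 − 6193.69 = 17.33; nΣy² − (Σy)² = 593.4 − 585.64 = 7.76
r = 2.68 / √(17.33 × 7.76) = 2.68 / 11.5966 ≈ 0.231

0.231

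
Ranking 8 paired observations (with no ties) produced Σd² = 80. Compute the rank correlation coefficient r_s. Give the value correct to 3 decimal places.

ρ = 1 − 6Σd² / [n(n²−1)] = 1 − 6×80 / (8×63)
  = 1 − 480/504 = 1 − 0.9524 ≈ 0.048

0.048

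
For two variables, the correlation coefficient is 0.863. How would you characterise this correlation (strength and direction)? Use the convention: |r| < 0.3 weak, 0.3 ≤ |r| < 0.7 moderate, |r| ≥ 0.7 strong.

strong positive

r = 0.863 > 0 so the relationship is positive.
|r| = 0.863, which falls in the strong range.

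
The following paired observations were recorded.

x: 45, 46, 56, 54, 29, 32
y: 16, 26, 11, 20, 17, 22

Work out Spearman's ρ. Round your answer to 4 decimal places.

Rank x: 3, 4, 6, 5, 1, 2
Rank y: 2, 6, 1, 4, 3, 5
d = rank(x) − rank(y): 1, -2, 5, 1, -2, -3; Σd² = 44
ρ = 1 − 6Σd² / [n(n²−1)] = 1 − 6×44 / (6×35) = 1 − 264/210 ≈ -0.2571

-0.2571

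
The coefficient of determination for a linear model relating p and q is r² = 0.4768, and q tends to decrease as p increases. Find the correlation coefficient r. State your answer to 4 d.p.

|r| = √0.4768 = 0.6905
The association is negative, so r = −0.6905.

-0.6905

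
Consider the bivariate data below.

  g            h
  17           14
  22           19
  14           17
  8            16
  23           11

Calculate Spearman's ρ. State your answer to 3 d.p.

Rank g: 3, 4, 2, 1, 5
Rank h: 2, 5, 4, 3, 1
d = rank(g) − rank(h): 1, -1, -2, -2, 4; Σd² = 26
ρ = 1 − 6Σd² / [n(n²−1)] = 1 − 6×26 / (5×24) = 1 − 156/120 ≈ -0.300

-0.300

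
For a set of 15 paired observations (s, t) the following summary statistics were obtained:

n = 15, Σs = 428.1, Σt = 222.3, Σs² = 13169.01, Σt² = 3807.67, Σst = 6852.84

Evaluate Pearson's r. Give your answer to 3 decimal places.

0.728

r = (nΣst − ΣsΣt) / √[(nΣs² − (Σs)²)(nΣt² − (Σt)²)]
Numerator: 15×6852.84 − 428.1×222.3 = 7625.97
Denominator: √[(197535.15 − 183269.61)(57115.05 − 49417.29)] = √[14265.54 × 7697.76] = 10479.1557
r = 7625.97 / 10479.1557 ≈ 0.728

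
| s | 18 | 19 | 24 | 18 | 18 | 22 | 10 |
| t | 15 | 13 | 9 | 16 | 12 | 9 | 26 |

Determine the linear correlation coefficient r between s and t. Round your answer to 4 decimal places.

-0.9637

n = 7, Σs = 129, Σt = 100, Σs² = 2493, Σt² = 1632, Σst = 1695
nΣst − ΣsΣt = 11865 − 12900 = -1035
nΣs² − (Σs)² = 17451 − 16641 = 810; nΣt² − (Σt)² = 11424 − 10000 = 1424
r = -1035 / √(810 × 1424) = -1035 / 1073.9832 ≈ -0.9637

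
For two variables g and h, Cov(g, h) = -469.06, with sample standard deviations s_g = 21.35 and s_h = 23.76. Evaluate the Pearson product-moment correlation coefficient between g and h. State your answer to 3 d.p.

-0.925

r = Cov(g,h) / (s_g · s_h) = -469.06 / (21.35 × 23.76)
  = -469.06 / 507.2760 ≈ -0.925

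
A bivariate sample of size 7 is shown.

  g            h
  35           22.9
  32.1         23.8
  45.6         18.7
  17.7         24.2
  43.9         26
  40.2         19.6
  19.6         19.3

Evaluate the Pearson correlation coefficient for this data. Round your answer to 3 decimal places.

-0.067

n = 7, Σg = 234.1, Σh = 154.5, Σg² = 8575.47, Σh² = 3458.83, Σgh = 5154.14
nΣgh − ΣgΣh = 36078.98 − 36168.45 = -89.47
nΣg² − (Σg)² = 60028.29 − 54802.81 = 5225.48; nΣh² − (Σh)² = 24211.81 − 23870.25 = 341.56
r = -89.47 / √(5225.48 × 341.56) = -89.47 / 1335.9697 ≈ -0.067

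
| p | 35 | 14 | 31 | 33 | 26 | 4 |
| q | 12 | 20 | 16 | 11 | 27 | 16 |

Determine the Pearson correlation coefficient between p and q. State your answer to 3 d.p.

-0.294

n = 6, Σp = 143, Σq = 102, Σp² = 4163, Σq² = 1906, Σpq = 2325
nΣpq − ΣpΣq = 13950 − 14586 = -636
nΣp² − (Σp)² = 24978 − 20449 = 4529; nΣq² − (Σq)² = 11436 − 10404 = 1032
r = -636 / √(4529 × 1032) = -636 / 2161.9269 ≈ -0.294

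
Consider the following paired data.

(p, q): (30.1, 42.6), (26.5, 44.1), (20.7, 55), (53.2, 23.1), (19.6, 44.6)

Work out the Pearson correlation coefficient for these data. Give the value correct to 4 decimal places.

-0.9380

n = 5, Σp = 150.1, Σq = 209.4, Σp² = 5251.15, Σq² = 9307.34, Σpq = 5692.49
nΣpq − ΣpΣq = 28462.45 − 31430.94 = -2968.49
nΣp² − (Σp)² = 26255.75 − 22530.01 = 3725.74; nΣq² − (Σq)² = 46536.7 − 43848.36 = 2688.34
r = -2968.49 / √(3725.74 × 2688.34) = -2968.49 / 3164.8153 ≈ -0.9380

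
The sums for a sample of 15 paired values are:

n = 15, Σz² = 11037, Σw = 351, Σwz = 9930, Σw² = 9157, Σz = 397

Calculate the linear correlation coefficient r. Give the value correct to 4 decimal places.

0.9055

r = (nΣwz − ΣwΣz) / √[(nΣw² − (Σw)²)(nΣz² − (Σz)²)]
Numerator: 15×9930 − 351×397 = 9603
Denominator: √[(137355 − 123201)(165555 − 157609)] = √[14154 × 7946] = 10605.0782
r = 9603 / 10605.0782 ≈ 0.9055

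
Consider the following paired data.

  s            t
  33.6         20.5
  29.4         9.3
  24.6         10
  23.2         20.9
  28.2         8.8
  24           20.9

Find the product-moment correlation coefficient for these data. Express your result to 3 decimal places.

-0.104

n = 6, Σs = 163, Σt = 90.4, Σs² = 4507.96, Σt² = 1557.8, Σst = 2442.86
nΣst − ΣsΣt = 14657.16 − 14735.2 = -78.04
nΣs² − (Σs)² = 27047.76 − 26569 = 478.76; nΣt² − (Σt)² = 9346.8 − 8172.16 = 1174.64
r = -78.04 / √(478.76 × 1174.64) = -78.04 / 749.9138 ≈ -0.104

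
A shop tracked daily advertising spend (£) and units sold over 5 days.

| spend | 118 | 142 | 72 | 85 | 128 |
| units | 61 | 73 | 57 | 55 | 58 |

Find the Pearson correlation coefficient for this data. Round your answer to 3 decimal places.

n = 5, Σx = 545, Σy = 304, Σx² = 62881, Σy² = 18688, Σxy = 33767
nΣxy − ΣxΣy = 168835 − 165680 = 3155
nΣx² − (Σx)² = 314405 − 297025 = 17380; nΣy² − (Σy)² = 93440 − 92416 = 1024
r = 3155 / √(17380 × 1024) = 3155 / 4218.6633 ≈ 0.748

0.748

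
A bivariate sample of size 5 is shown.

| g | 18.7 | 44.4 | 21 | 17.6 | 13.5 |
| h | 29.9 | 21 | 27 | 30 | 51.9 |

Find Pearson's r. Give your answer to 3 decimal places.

n = 5, Σg = 115.2, Σh = 159.8, Σg² = 3254.06, Σh² = 5657.62, Σgh = 3287.18
nΣgh − ΣgΣh = 16435.9 − 18408.96 = -1973.06
nΣg² − (Σg)² = 16270.3 − 13271.04 = 2999.26; nΣh² − (Σh)² = 28288.1 − 25536.04 = 2752.06
r = -1973.06 / √(2999.26 × 2752.06) = -1973.06 / 2873.0025 ≈ -0.687

-0.687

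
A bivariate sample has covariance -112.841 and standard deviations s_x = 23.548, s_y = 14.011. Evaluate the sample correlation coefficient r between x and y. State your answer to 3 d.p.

-0.342

r = Cov(x,y) / (s_x · s_y) = -112.841 / (23.548 × 14.011)
  = -112.841 / 329.9310 ≈ -0.342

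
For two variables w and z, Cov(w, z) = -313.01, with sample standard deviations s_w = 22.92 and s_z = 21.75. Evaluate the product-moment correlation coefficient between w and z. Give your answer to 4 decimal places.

r = Cov(w,z) / (s_w · s_z) = -313.01 / (22.92 × 21.75)
  = -313.01 / 498.5100 ≈ -0.6279

-0.6279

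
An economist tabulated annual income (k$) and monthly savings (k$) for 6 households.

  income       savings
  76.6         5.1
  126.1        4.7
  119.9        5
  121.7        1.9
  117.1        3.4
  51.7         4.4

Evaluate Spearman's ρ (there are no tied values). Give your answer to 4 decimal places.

Rank income: 2, 6, 4, 5, 3, 1
Rank savings: 6, 4, 5, 1, 2, 3
d = rank(income) − rank(savings): -4, 2, -1, 4, 1, -2; Σd² = 42
ρ = 1 − 6Σd² / [n(n²−1)] = 1 − 6×42 / (6×35) = 1 − 252/210 ≈ -0.2000

-0.2000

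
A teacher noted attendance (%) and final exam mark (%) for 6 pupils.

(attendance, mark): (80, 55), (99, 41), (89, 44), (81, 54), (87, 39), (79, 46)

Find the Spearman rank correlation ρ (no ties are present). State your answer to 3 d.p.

Rank attendance: 2, 6, 5, 3, 4, 1
Rank mark: 6, 2, 3, 5, 1, 4
d = rank(attendance) − rank(mark): -4, 4, 2, -2, 3, -3; Σd² = 58
ρ = 1 − 6Σd² / [n(n²−1)] = 1 − 6×58 / (6×35) = 1 − 348/210 ≈ -0.657

-0.657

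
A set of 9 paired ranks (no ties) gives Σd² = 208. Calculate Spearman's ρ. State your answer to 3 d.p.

-0.733

ρ = 1 − 6Σd² / [n(n²−1)] = 1 − 6×208 / (9×80)
  = 1 − 1248/720 = 1 − 1.7333 ≈ -0.733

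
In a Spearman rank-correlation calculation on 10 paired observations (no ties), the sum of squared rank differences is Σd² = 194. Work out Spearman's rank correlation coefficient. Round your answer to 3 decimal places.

ρ = 1 − 6Σd² / [n(n²−1)] = 1 − 6×194 / (10×99)
  = 1 − 1164/990 = 1 − 1.1758 ≈ -0.176

-0.176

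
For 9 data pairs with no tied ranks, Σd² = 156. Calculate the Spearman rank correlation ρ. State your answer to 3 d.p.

ρ = 1 − 6Σd² / [n(n²−1)] = 1 − 6×156 / (9×80)
  = 1 − 936/720 = 1 − 1.3000 ≈ -0.300

-0.300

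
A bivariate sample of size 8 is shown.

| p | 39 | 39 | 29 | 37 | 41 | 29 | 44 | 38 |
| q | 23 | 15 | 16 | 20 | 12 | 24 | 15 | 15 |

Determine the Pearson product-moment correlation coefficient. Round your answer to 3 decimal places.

n = 8, Σp = 296, Σq = 140, Σp² = 11154, Σq² = 2580, Σpq = 5104
nΣpq − ΣpΣq = 40832 − 41440 = -608
nΣp² − (Σp)² = 89232 − 87616 = 1616; nΣq² − (Σq)² = 20640 − 19600 = 1040
r = -608 / √(1616 × 1040) = -608 / 1296.3950 ≈ -0.469

-0.469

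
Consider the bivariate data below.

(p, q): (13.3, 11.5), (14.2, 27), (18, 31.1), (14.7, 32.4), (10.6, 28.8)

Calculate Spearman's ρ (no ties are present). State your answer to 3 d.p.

0.600

Rank p: 2, 3, 5, 4, 1
Rank q: 1, 2, 4, 5, 3
d = rank(p) − rank(q): 1, 1, 1, -1, -2; Σd² = 8
ρ = 1 − 6Σd² / [n(n²−1)] = 1 − 6×8 / (5×24) = 1 − 48/120 ≈ 0.600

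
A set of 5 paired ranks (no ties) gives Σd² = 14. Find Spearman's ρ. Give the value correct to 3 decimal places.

0.300

ρ = 1 − 6Σd² / [n(n²−1)] = 1 − 6×14 / (5×24)
  = 1 − 84/120 = 1 − 0.7000 ≈ 0.300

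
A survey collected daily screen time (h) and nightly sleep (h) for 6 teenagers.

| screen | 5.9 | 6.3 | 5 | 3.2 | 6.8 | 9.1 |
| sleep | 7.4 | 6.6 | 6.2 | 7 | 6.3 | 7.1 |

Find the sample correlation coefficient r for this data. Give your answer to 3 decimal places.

n = 6, Σx = 36.3, Σy = 40.6, Σx² = 238.79, Σy² = 275.86, Σxy = 246.09
nΣxy − ΣxΣy = 1476.54 − 1473.78 = 2.76
nΣx² − (Σx)² = 1432.74 − 1317.69 = 115.05; nΣy² − (Σy)² = 1655.16 − 1648.36 = 6.8
r = 2.76 / √(115.05 × 6.8) = 2.76 / 27.9703 ≈ 0.099

0.099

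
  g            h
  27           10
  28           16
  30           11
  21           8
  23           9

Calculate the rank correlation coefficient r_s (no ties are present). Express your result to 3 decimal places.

0.900

Rank g: 3, 4, 5, 1, 2
Rank h: 3, 5, 4, 1, 2
d = rank(g) − rank(h): 0, -1, 1, 0, 0; Σd² = 2
ρ = 1 − 6Σd² / [n(n²−1)] = 1 − 6×2 / (5×24) = 1 − 12/120 ≈ 0.900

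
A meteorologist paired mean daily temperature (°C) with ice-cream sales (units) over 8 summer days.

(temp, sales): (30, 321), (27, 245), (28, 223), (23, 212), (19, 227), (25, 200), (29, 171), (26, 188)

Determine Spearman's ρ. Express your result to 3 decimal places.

Rank temp: 8, 5, 6, 2, 1, 3, 7, 4
Rank sales: 8, 7, 5, 4, 6, 3, 1, 2
d = rank(temp) − rank(sales): 0, -2, 1, -2, -5, 0, 6, 2; Σd² = 74
ρ = 1 − 6Σd² / [n(n²−1)] = 1 − 6×74 / (8×63) = 1 − 444/504 ≈ 0.119

0.119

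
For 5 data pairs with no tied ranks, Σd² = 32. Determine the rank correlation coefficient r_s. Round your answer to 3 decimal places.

-0.600

ρ = 1 − 6Σd² / [n(n²−1)] = 1 − 6×32 / (5×24)
  = 1 − 192/120 = 1 − 1.6000 ≈ -0.600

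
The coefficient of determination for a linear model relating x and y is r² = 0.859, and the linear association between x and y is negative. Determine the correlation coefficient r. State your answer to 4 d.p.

-0.9268

|r| = √0.859 = 0.9268
The association is negative, so r = −0.9268.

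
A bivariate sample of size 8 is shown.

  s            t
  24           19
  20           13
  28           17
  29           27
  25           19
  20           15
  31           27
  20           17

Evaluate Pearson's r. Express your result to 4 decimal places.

n = 8, Σs = 197, Σt = 154, Σs² = 4987, Σt² = 3152, Σst = 3927
nΣst − ΣsΣt = 31416 − 30338 = 1078
nΣs² − (Σs)² = 39896 − 38809 = 1087; nΣt² − (Σt)² = 25216 − 23716 = 1500
r = 1078 / √(1087 × 1500) = 1078 / 1276.9103 ≈ 0.8442

0.8442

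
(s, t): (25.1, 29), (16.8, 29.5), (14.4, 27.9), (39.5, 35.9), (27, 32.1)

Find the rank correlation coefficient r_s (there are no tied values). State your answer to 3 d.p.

Rank s: 3, 2, 1, 5, 4
Rank t: 2, 3, 1, 5, 4
d = rank(s) − rank(t): 1, -1, 0, 0, 0; Σd² = 2
ρ = 1 − 6Σd² / [n(n²−1)] = 1 − 6×2 / (5×24) = 1 − 12/120 ≈ 0.900

0.900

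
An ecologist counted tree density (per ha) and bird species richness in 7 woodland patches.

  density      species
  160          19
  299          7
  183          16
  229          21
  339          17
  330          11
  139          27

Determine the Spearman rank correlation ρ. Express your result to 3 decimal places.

Rank density: 2, 5, 3, 4, 7, 6, 1
Rank species: 5, 1, 3, 6, 4, 2, 7
d = rank(density) − rank(species): -3, 4, 0, -2, 3, 4, -6; Σd² = 90
ρ = 1 − 6Σd² / [n(n²−1)] = 1 − 6×90 / (7×48) = 1 − 540/336 ≈ -0.607

-0.607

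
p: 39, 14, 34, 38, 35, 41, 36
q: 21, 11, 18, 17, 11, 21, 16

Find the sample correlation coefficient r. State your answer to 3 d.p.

n = 7, Σp = 237, Σq = 115, Σp² = 8519, Σq² = 1993, Σpq = 4053
nΣpq − ΣpΣq = 28371 − 27255 = 1116
nΣp² − (Σp)² = 59633 − 56169 = 3464; nΣq² − (Σq)² = 13951 − 13225 = 726
r = 1116 / √(3464 × 726) = 1116 / 1585.8323 ≈ 0.704

0.704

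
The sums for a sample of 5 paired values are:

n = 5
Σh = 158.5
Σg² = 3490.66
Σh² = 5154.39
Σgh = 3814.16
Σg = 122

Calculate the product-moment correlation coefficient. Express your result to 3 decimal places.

-0.206

r = (nΣgh − ΣgΣh) / √[(nΣg² − (Σg)²)(nΣh² − (Σh)²)]
Numerator: 5×3814.16 − 122×158.5 = -266.2
Denominator: √[(17453.3 − 14884)(25771.95 − 25122.25)] = √[2569.3 × 649.7] = 1292.0040
r = -266.2 / 1292.0040 ≈ -0.206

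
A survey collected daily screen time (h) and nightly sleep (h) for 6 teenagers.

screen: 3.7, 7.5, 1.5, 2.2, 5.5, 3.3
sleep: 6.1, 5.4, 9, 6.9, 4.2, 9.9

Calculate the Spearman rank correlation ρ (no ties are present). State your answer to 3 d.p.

Rank screen: 4, 6, 1, 2, 5, 3
Rank sleep: 3, 2, 5, 4, 1, 6
d = rank(screen) − rank(sleep): 1, 4, -4, -2, 4, -3; Σd² = 62
ρ = 1 − 6Σd² / [n(n²−1)] = 1 − 6×62 / (6×35) = 1 − 372/210 ≈ -0.771

-0.771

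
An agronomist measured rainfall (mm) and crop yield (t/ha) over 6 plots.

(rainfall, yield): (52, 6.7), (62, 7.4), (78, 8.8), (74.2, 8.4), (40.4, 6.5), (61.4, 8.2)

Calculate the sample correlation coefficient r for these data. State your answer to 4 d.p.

n = 6, Σx = 368, Σy = 46, Σx² = 23539.76, Σy² = 357.14, Σxy = 2882.96
nΣxy − ΣxΣy = 17297.76 − 16928 = 369.76
nΣx² − (Σx)² = 141238.56 − 135424 = 5814.56; nΣy² − (Σy)² = 2142.84 − 2116 = 26.84
r = 369.76 / √(5814.56 × 26.84) = 369.76 / 395.0478 ≈ 0.9360

0.9360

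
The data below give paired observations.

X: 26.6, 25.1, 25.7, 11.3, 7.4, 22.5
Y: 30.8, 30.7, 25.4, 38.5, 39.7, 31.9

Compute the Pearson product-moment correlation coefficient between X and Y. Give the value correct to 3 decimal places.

-0.922

n = 6, ΣX = 118.6, ΣY = 197, ΣX² = 2686.76, ΣY² = 6612.24, ΣXY = 3689.21
nΣXY − ΣXΣY = 22135.26 − 23364.2 = -1228.94
nΣX² − (ΣX)² = 16120.56 − 14065.96 = 2054.6; nΣY² − (ΣY)² = 39673.44 − 38809 = 864.44
r = -1228.94 / √(2054.6 × 864.44) = -1228.94 / 1332.6959 ≈ -0.922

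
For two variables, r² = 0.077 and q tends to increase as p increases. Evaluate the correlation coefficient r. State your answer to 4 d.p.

0.2775

|r| = √0.077 = 0.2775
The association is positive, so r = 0.2775.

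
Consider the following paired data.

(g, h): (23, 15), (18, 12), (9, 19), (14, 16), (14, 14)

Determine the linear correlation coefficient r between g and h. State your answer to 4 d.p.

-0.6211

n = 5, Σg = 78, Σh = 76, Σg² = 1326, Σh² = 1182, Σgh = 1152
nΣgh − ΣgΣh = 5760 − 5928 = -168
nΣg² − (Σg)² = 6630 − 6084 = 546; nΣh² − (Σh)² = 5910 − 5776 = 134
r = -168 / √(546 × 134) = -168 / 270.4884 ≈ -0.6211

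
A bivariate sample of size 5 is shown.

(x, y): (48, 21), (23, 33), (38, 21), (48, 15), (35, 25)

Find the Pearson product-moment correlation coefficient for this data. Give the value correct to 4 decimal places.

n = 5, Σx = 192, Σy = 115, Σx² = 7806, Σy² = 2821, Σxy = 4160
nΣxy − ΣxΣy = 20800 − 22080 = -1280
nΣx² − (Σx)² = 39030 − 36864 = 2166; nΣy² − (Σy)² = 14105 − 13225 = 880
r = -1280 / √(2166 × 880) = -1280 / 1380.6086 ≈ -0.9271

-0.9271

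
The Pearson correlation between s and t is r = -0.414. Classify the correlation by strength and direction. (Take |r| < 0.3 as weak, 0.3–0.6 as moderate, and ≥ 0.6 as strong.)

r = -0.414 < 0 so the relationship is negative.
|r| = 0.414, which falls in the moderate range.

moderate negative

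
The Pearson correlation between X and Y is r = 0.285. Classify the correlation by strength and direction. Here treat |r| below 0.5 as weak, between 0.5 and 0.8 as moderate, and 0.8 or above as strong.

r = 0.285 > 0 so the relationship is positive.
|r| = 0.285, which falls in the weak range.

weak positive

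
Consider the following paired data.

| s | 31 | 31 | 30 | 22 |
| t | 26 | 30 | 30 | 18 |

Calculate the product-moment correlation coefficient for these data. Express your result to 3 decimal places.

n = 4, Σs = 114, Σt = 104, Σs² = 3306, Σt² = 2800, Σst = 3032
nΣst − ΣsΣt = 12128 − 11856 = 272
nΣs² − (Σs)² = 13224 − 12996 = 228; nΣt² − (Σt)² = 11200 − 10816 = 384
r = 272 / √(228 × 384) = 272 / 295.8919 ≈ 0.919

0.919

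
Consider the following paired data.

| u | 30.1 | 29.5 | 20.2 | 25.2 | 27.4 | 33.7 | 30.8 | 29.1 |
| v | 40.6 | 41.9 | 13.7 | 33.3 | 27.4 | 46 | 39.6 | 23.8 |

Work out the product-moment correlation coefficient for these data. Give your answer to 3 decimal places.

0.845

n = 8, Σu = 226, Σv = 266.3, Σu² = 6501.24, Σv² = 9701.91, Σuv = 7787.23
nΣuv − ΣuΣv = 62297.84 − 60183.8 = 2114.04
nΣu² − (Σu)² = 52009.92 − 51076 = 933.92; nΣv² − (Σv)² = 77615.28 − 70915.69 = 6699.59
r = 2114.04 / √(933.92 × 6699.59) = 2114.04 / 2501.3758 ≈ 0.845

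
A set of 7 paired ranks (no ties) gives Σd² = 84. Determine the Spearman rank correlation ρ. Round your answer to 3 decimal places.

-0.500

ρ = 1 − 6Σd² / [n(n²−1)] = 1 − 6×84 / (7×48)
  = 1 − 504/336 = 1 − 1.5000 ≈ -0.500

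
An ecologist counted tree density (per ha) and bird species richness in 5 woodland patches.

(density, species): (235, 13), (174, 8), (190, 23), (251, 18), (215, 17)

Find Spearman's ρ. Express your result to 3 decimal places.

Rank density: 4, 1, 2, 5, 3
Rank species: 2, 1, 5, 4, 3
d = rank(density) − rank(species): 2, 0, -3, 1, 0; Σd² = 14
ρ = 1 − 6Σd² / [n(n²−1)] = 1 − 6×14 / (5×24) = 1 − 84/120 ≈ 0.300

0.300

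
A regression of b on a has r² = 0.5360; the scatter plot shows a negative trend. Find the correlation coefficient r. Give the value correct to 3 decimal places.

-0.732

|r| = √0.5360 = 0.732
The association is negative, so r = −0.732.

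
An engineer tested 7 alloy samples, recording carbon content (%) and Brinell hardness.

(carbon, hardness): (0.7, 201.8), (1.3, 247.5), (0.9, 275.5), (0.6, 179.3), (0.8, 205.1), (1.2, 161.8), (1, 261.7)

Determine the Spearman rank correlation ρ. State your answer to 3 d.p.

Rank carbon: 2, 7, 4, 1, 3, 6, 5
Rank hardness: 3, 5, 7, 2, 4, 1, 6
d = rank(carbon) − rank(hardness): -1, 2, -3, -1, -1, 5, -1; Σd² = 42
ρ = 1 − 6Σd² / [n(n²−1)] = 1 − 6×42 / (7×48) = 1 − 252/336 ≈ 0.250

0.250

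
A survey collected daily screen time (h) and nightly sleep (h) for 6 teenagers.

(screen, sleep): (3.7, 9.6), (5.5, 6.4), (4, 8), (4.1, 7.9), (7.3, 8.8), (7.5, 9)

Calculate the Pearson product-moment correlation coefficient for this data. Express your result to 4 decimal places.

n = 6, Σx = 32.1, Σy = 49.7, Σx² = 186.29, Σy² = 417.97, Σxy = 266.85
nΣxy − ΣxΣy = 1601.1 − 1595.37 = 5.73
nΣx² − (Σx)² = 1117.74 − 1030.41 = 87.33; nΣy² − (Σy)² = 2507.82 − 2470.09 = 37.73
r = 5.73 / √(87.33 × 37.73) = 5.73 / 57.4017 ≈ 0.0998

0.0998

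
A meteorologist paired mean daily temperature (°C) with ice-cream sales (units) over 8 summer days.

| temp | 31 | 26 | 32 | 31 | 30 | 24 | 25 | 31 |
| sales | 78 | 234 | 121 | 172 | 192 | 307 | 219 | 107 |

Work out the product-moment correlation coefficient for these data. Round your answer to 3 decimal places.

n = 8, Σx = 230, Σy = 1430, Σx² = 6684, Σy² = 295588, Σxy = 39626
nΣxy − ΣxΣy = 317008 − 328900 = -11892
nΣx² − (Σx)² = 53472 − 52900 = 572; nΣy² − (Σy)² = 2364704 − 2044900 = 319804
r = -11892 / √(572 × 319804) = -11892 / 13525.0837 ≈ -0.879

-0.879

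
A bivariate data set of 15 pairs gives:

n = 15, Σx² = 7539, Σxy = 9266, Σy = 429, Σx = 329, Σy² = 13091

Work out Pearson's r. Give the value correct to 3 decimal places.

-0.278

r = (nΣxy − ΣxΣy) / √[(nΣx² − (Σx)²)(nΣy² − (Σy)²)]
Numerator: 15×9266 − 329×429 = -2151
Denominator: √[(113085 − 108241)(196365 − 184041)] = √[4844 × 12324] = 7726.4129
r = -2151 / 7726.4129 ≈ -0.278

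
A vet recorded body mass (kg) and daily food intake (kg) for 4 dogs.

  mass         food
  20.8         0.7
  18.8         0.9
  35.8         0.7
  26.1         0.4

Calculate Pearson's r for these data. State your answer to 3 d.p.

-0.326

n = 4, Σx = 101.5, Σy = 2.7, Σx² = 2748.93, Σy² = 1.95, Σxy = 66.98
nΣxy − ΣxΣy = 267.92 − 274.05 = -6.13
nΣx² − (Σx)² = 10995.72 − 10302.25 = 693.47; nΣy² − (Σy)² = 7.8 − 7.29 = 0.51
r = -6.13 / √(693.47 × 0.51) = -6.13 / 18.8061 ≈ -0.326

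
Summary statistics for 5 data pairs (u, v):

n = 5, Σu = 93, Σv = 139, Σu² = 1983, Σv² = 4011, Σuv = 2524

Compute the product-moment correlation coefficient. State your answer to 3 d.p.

r = (nΣuv − ΣuΣv) / √[(nΣu² − (Σu)²)(nΣv² − (Σv)²)]
Numerator: 5×2524 − 93×139 = -307
Denominator: √[(9915 − 8649)(20055 − 19321)] = √[1266 × 734] = 963.9730
r = -307 / 963.9730 ≈ -0.318

-0.318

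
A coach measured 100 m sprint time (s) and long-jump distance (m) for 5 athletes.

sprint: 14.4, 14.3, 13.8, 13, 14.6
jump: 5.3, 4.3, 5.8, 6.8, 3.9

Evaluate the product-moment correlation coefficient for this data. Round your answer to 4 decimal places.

-0.9134

n = 5, Σx = 70.1, Σy = 26.1, Σx² = 984.45, Σy² = 141.67, Σxy = 363.19
nΣxy − ΣxΣy = 1815.95 − 1829.61 = -13.66
nΣx² − (Σx)² = 4922.25 − 4914.01 = 8.24; nΣy² − (Σy)² = 708.35 − 681.21 = 27.14
r = -13.66 / √(8.24 × 27.14) = -13.66 / 14.9544 ≈ -0.9134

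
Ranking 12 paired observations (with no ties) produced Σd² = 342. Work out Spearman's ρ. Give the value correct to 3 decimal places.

-0.196

ρ = 1 − 6Σd² / [n(n²−1)] = 1 − 6×342 / (12×143)
  = 1 − 2052/1716 = 1 − 1.1958 ≈ -0.196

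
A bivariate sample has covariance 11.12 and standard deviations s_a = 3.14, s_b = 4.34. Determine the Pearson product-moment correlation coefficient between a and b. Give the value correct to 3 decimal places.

0.816

r = Cov(a,b) / (s_a · s_b) = 11.12 / (3.14 × 4.34)
  = 11.12 / 13.6276 ≈ 0.816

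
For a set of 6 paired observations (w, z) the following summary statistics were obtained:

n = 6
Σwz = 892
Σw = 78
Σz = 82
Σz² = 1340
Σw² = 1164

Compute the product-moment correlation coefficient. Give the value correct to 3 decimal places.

r = (nΣwz − ΣwΣz) / √[(nΣw² − (Σw)²)(nΣz² − (Σz)²)]
Numerator: 6×892 − 78×82 = -1044
Denominator: √[(6984 − 6084)(8040 − 6724)] = √[900 × 1316] = 1088.3014
r = -1044 / 1088.3014 ≈ -0.959

-0.959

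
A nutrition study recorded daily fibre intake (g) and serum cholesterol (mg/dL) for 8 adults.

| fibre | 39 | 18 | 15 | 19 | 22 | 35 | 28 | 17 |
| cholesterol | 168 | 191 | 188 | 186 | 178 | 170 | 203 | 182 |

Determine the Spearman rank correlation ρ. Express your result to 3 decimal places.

Rank fibre: 8, 3, 1, 4, 5, 7, 6, 2
Rank cholesterol: 1, 7, 6, 5, 3, 2, 8, 4
d = rank(fibre) − rank(cholesterol): 7, -4, -5, -1, 2, 5, -2, -2; Σd² = 128
ρ = 1 − 6Σd² / [n(n²−1)] = 1 − 6×128 / (8×63) = 1 − 768/504 ≈ -0.524

-0.524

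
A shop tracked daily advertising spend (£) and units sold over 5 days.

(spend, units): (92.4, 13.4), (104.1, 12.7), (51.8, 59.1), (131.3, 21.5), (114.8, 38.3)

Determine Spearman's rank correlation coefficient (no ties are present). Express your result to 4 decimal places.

Rank spend: 2, 3, 1, 5, 4
Rank units: 2, 1, 5, 3, 4
d = rank(spend) − rank(units): 0, 2, -4, 2, 0; Σd² = 24
ρ = 1 − 6Σd² / [n(n²−1)] = 1 − 6×24 / (5×24) = 1 − 144/120 ≈ -0.2000

-0.2000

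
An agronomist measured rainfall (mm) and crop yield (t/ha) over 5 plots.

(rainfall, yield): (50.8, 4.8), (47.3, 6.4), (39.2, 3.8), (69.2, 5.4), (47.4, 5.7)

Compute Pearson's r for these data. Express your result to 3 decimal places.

n = 5, Σx = 253.9, Σy = 26.1, Σx² = 13389.97, Σy² = 140.09, Σxy = 1339.38
nΣxy − ΣxΣy = 6696.9 − 6626.79 = 70.11
nΣx² − (Σx)² = 66949.85 − 64465.21 = 2484.64; nΣy² − (Σy)² = 700.45 − 681.21 = 19.24
r = 70.11 / √(2484.64 × 19.24) = 70.11 / 218.6423 ≈ 0.321

0.321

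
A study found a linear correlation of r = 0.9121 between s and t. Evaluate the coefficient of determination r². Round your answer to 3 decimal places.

0.832

r² = (0.9121)² = 0.832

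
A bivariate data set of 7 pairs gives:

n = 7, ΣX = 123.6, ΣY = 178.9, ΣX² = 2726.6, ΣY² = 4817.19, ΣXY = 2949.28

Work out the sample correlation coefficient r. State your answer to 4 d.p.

-0.5740

r = (nΣXY − ΣXΣY) / √[(nΣX² − (ΣX)²)(nΣY² − (ΣY)²)]
Numerator: 7×2949.28 − 123.6×178.9 = -1467.08
Denominator: √[(19086.2 − 15276.96)(33720.33 − 32005.21)] = √[3809.24 × 1715.12] = 2556.0328
r = -1467.08 / 2556.0328 ≈ -0.5740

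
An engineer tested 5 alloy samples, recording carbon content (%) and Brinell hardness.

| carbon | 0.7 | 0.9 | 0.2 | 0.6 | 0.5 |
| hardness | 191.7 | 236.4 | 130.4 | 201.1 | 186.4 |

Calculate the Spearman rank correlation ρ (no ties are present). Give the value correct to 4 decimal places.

0.9000

Rank carbon: 4, 5, 1, 3, 2
Rank hardness: 3, 5, 1, 4, 2
d = rank(carbon) − rank(hardness): 1, 0, 0, -1, 0; Σd² = 2
ρ = 1 − 6Σd² / [n(n²−1)] = 1 − 6×2 / (5×24) = 1 − 12/120 ≈ 0.9000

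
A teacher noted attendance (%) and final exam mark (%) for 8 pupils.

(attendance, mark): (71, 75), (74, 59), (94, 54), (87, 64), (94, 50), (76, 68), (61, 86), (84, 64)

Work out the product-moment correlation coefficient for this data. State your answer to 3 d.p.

n = 8, Σx = 641, Σy = 520, Σx² = 52311, Σy² = 34734, Σxy = 40825
nΣxy − ΣxΣy = 326600 − 333320 = -6720
nΣx² − (Σx)² = 418488 − 410881 = 7607; nΣy² − (Σy)² = 277872 − 270400 = 7472
r = -6720 / √(7607 × 7472) = -6720 / 7539.1978 ≈ -0.891

-0.891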